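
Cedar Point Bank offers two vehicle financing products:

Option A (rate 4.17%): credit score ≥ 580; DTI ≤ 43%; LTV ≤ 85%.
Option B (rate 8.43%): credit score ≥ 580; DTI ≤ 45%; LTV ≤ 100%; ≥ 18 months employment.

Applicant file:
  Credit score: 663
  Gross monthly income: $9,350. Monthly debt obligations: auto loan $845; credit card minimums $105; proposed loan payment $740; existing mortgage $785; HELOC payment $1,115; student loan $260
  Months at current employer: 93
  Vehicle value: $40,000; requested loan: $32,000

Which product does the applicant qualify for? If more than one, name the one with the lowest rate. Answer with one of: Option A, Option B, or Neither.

Total debts = (845 + 105 + 740 + 785 + 1,115 + 260) = 3,850; DTI = 3,850/9,350 = 41.2%.
LTV = 32,000/40,000 = 80%.
Option A: score 663 ≥ 580; DTI 41.2% ≤ 43%; LTV 80% ≤ 85% → qualifies.
Option B: score 663 ≥ 580; DTI 41.2% ≤ 45%; LTV 80% ≤ 100%; employment 93 ≥ 18 mo → qualifies.
Qualifying: Option A, Option B. Lowest rate is 4.17% → Option A.

Option A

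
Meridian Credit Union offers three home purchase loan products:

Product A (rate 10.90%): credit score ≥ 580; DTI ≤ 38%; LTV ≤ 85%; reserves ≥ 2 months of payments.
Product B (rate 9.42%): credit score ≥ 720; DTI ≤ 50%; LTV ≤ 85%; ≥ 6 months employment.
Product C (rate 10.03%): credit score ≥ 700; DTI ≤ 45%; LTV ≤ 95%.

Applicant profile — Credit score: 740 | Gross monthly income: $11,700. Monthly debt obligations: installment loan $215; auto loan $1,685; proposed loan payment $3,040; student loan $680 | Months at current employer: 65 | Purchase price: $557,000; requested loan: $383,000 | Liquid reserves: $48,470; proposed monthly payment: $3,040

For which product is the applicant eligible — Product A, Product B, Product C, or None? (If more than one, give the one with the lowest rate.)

Total debts = (215 + 1,685 + 3,040 + 680) = 5,620; DTI = 5,620/11,700 = 48%.
LTV = 383,000/557,000 = 68.8%.
Reserves = 48,470/3,040 = 15.9 months.
Product A: score 740 ≥ 580; DTI 48% > 38%; LTV 68.8% ≤ 85%; reserves 15.9 ≥ 2 mo → does not qualify.
Product B: score 740 ≥ 720; DTI 48% ≤ 50%; LTV 68.8% ≤ 85%; employment 65 ≥ 6 mo → qualifies.
Product C: score 740 ≥ 700; DTI 48% > 45%; LTV 68.8% ≤ 95% → does not qualify.

Product B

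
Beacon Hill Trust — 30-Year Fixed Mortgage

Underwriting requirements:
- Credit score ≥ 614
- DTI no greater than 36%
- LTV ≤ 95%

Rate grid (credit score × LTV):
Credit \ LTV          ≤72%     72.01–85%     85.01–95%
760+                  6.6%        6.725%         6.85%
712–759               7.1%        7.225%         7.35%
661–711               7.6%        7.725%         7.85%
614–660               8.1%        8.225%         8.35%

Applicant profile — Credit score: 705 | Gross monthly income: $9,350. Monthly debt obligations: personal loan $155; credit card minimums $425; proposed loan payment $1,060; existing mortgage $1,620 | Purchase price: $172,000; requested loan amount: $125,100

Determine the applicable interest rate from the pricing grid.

7.725%

Credit score 705 ≥ 614; Total monthly debts = (155 + 425 + 1,060 + 1,620) = 3,260. DTI: 3,260 ÷ 9,350 = 34.9%, within the 36% cap
Loan-to-value = 125,100/172,000 = 72.7% — pass (95% max)
Score 705 is in the 661–711 band; LTV 72.7% is in the 72.01–85% band → 7.725%.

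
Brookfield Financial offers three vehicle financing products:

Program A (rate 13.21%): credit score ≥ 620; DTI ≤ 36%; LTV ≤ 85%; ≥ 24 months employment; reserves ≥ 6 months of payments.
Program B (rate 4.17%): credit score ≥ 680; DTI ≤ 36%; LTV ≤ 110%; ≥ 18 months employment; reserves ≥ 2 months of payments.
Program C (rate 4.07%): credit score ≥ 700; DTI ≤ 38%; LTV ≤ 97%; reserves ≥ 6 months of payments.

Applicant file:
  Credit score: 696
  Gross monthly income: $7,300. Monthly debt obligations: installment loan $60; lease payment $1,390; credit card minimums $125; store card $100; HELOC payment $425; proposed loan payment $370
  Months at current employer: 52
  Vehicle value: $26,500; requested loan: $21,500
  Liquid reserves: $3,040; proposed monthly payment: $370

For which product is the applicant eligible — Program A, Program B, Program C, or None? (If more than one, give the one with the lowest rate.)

Program B

Total debts = (60 + 1,390 + 125 + 100 + 425 + 370) = 2,470; DTI = 2,470/7,300 = 33.8%.
LTV = 21,500/26,500 = 81.1%.
Reserves = 3,040/370 = 8.2 months.
Program A: score 696 ≥ 620; DTI 33.8% ≤ 36%; LTV 81.1% ≤ 85%; employment 52 ≥ 24 mo; reserves 8.2 ≥ 6 mo → qualifies.
Program B: score 696 ≥ 680; DTI 33.8% ≤ 36%; LTV 81.1% ≤ 110%; employment 52 ≥ 18 mo; reserves 8.2 ≥ 2 mo → qualifies.
Program C: score 696 < 700; DTI 33.8% ≤ 38%; LTV 81.1% ≤ 97%; reserves 8.2 ≥ 6 mo → does not qualify.
Qualifying: Program A, Program B. Lowest rate is 4.17% → Program B.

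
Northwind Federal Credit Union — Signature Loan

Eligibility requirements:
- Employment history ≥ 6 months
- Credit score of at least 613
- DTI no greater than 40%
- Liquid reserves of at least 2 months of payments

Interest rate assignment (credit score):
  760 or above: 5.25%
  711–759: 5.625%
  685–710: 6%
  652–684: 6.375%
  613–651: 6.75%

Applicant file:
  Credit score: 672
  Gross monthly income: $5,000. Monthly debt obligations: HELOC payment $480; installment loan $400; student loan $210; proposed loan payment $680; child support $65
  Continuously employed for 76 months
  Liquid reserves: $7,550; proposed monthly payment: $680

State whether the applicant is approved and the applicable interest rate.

Approved at 6.375%

Credit score 672 ≥ 613 (meets minimum)
Total monthly debts = (480 + 400 + 210 + 680 + 65) = 1,835. DTI: 1,835 ÷ 5,000 = 36.7%, within the 40% cap
Reserves: 7,550 ÷ 680 = 11.1 months (meets 2-month minimum)
Employment 76 ≥ 6 months
All requirements met. Score 672 falls in the 652–684 tier → 6.375%.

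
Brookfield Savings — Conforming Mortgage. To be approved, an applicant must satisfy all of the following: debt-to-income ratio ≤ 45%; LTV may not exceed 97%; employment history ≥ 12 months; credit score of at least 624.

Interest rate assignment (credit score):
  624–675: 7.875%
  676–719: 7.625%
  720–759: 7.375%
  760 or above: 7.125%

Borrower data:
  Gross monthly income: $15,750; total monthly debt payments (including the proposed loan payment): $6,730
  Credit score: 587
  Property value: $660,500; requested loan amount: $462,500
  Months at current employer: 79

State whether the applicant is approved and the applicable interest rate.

Denied

Credit score 587 < 624 (below minimum)
LTV: 462,500 ÷ 660,500 = 70%, within 97% cap
Debt-to-income = 6,730/15,750 = 42.7% — meets 45% limit
Employment 79 ≥ 12 months
Not all requirements met → denied.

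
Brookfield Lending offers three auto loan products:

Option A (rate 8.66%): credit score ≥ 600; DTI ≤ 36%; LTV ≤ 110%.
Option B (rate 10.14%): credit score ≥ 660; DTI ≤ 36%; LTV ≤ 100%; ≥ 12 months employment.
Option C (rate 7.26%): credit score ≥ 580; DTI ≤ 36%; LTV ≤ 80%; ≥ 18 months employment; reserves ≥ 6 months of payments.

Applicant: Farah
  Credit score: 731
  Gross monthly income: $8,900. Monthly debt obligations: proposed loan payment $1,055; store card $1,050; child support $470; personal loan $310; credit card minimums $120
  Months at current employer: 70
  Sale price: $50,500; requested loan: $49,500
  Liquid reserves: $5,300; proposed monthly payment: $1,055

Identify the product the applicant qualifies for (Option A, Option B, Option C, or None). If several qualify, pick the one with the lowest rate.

Total debts = (1,055 + 1,050 + 470 + 310 + 120) = 3,005; DTI = 3,005/8,900 = 33.8%.
LTV = 49,500/50,500 = 98%.
Reserves = 5,300/1,055 = 5.0 months.
Option A: score 731 ≥ 600; DTI 33.8% ≤ 36%; LTV 98% ≤ 110% → qualifies.
Option B: score 731 ≥ 660; DTI 33.8% ≤ 36%; LTV 98% ≤ 100%; employment 70 ≥ 12 mo → qualifies.
Option C: score 731 ≥ 580; DTI 33.8% ≤ 36%; LTV 98% > 80%; employment 70 ≥ 18 mo; reserves 5.0 < 6 mo → does not qualify.
Qualifying: Option A, Option B. Lowest rate is 8.66% → Option A.

Option A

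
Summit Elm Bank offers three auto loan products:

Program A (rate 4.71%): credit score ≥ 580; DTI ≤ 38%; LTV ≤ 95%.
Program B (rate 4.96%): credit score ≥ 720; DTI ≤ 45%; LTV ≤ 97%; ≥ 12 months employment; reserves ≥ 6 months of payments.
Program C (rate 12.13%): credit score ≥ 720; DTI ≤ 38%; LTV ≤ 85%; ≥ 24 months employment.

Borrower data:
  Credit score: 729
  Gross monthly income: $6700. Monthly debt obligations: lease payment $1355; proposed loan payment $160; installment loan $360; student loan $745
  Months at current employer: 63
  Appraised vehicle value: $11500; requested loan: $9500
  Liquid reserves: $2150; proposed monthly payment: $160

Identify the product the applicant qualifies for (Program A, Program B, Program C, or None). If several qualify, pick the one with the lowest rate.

Total debts = (1,355 + 160 + 360 + 745) = 2,620; DTI = 2,620/6,700 = 39.1%.
LTV = 9,500/11,500 = 82.6%.
Reserves = 2,150/160 = 13.4 months.
Program A: score 729 ≥ 580; DTI 39.1% > 38%; LTV 82.6% ≤ 95% → does not qualify.
Program B: score 729 ≥ 720; DTI 39.1% ≤ 45%; LTV 82.6% ≤ 97%; employment 63 ≥ 12 mo; reserves 13.4 ≥ 6 mo → qualifies.
Program C: score 729 ≥ 720; DTI 39.1% > 38%; LTV 82.6% ≤ 85%; employment 63 ≥ 24 mo → does not qualify.

Program B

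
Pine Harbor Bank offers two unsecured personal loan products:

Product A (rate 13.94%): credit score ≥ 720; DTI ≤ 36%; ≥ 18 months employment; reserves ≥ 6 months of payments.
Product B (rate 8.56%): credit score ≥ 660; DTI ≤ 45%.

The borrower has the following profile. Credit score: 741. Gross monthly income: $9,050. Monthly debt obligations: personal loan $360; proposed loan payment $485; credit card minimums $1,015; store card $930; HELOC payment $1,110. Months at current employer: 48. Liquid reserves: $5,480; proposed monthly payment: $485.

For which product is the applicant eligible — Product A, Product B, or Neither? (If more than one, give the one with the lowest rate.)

Total debts = (360 + 485 + 1,015 + 930 + 1,110) = 3,900; DTI = 3,900/9,050 = 43.1%.
Reserves = 5,480/485 = 11.3 months.
Product A: score 741 ≥ 720; DTI 43.1% > 36%; employment 48 ≥ 18 mo; reserves 11.3 ≥ 6 mo → does not qualify.
Product B: score 741 ≥ 660; DTI 43.1% ≤ 45% → qualifies.

Product B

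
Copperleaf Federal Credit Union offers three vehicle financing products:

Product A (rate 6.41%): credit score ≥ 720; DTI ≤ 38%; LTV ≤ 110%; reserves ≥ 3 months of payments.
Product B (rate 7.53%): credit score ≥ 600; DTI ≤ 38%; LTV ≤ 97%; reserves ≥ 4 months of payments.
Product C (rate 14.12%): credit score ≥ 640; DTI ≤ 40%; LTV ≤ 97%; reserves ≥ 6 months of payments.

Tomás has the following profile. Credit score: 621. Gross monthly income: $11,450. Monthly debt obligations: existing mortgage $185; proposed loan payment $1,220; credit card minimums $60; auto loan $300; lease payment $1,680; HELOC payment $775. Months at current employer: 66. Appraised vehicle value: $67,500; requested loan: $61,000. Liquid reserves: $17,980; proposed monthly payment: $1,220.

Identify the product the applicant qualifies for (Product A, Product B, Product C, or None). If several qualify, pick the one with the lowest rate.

Product B

Total debts = (185 + 1,220 + 60 + 300 + 1,680 + 775) = 4,220; DTI = 4,220/11,450 = 36.9%.
LTV = 61,000/67,500 = 90.4%.
Reserves = 17,980/1,220 = 14.7 months.
Product A: score 621 < 720; DTI 36.9% ≤ 38%; LTV 90.4% ≤ 110%; reserves 14.7 ≥ 3 mo → does not qualify.
Product B: score 621 ≥ 600; DTI 36.9% ≤ 38%; LTV 90.4% ≤ 97%; reserves 14.7 ≥ 4 mo → qualifies.
Product C: score 621 < 640; DTI 36.9% ≤ 40%; LTV 90.4% ≤ 97%; reserves 14.7 ≥ 6 mo → does not qualify.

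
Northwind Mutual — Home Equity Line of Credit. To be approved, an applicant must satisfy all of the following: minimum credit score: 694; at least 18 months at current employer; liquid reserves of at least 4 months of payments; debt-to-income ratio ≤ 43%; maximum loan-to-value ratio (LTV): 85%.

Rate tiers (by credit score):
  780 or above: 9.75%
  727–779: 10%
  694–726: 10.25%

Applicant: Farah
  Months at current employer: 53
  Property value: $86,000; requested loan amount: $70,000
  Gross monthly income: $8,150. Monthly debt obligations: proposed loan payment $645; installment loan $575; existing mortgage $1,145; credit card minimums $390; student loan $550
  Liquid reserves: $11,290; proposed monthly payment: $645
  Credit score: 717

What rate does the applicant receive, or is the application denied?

Credit score 717 ≥ 694 (meets minimum)
Total monthly debts = (645 + 575 + 1,145 + 390 + 550) = 3,305. Debt-to-income = 3,305/8,150 = 40.6% — meets 43% limit
Employment 53 ≥ 18 months
Loan-to-value = 70,000/86,000 = 81.4% — pass (85% max)
Liquid reserves cover 11,290/645 = 17.5 months — ≥ 4 required
All requirements met. Score 717 falls in the 694–726 tier → 10.25%.

Approved at 10.25%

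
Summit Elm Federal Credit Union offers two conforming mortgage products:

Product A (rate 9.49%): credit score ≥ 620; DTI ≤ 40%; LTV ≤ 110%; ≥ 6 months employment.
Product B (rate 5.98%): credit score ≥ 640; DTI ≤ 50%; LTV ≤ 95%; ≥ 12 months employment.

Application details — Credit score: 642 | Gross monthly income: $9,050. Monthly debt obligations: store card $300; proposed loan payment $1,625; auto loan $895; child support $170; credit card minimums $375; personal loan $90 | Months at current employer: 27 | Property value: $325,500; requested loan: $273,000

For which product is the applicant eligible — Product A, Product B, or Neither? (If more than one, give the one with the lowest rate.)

Total debts = (300 + 1,625 + 895 + 170 + 375 + 90) = 3,455; DTI = 3,455/9,050 = 38.2%.
LTV = 273,000/325,500 = 83.9%.
Product A: score 642 ≥ 620; DTI 38.2% ≤ 40%; LTV 83.9% ≤ 110%; employment 27 ≥ 6 mo → qualifies.
Product B: score 642 ≥ 640; DTI 38.2% ≤ 50%; LTV 83.9% ≤ 95%; employment 27 ≥ 12 mo → qualifies.
Qualifying: Product A, Product B. Lowest rate is 5.98% → Product B.

Product B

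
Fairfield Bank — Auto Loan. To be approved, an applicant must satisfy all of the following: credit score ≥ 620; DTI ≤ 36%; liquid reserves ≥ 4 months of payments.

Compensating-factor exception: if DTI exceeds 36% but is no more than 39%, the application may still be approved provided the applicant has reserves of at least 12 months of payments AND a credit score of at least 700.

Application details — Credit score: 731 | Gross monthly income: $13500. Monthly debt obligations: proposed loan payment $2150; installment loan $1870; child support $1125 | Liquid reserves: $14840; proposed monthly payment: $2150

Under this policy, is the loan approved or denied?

Denied

Credit score 731 ≥ 620 (meets base)
Total debts = (2,150 + 1,870 + 1,125) = 5,145. DTI = 5,145/13,500 = 38.1% > 36% — standard DTI limit exceeded.
Reserves = 14,840/2,150 = 6.9 months ≥ 4
38.1% falls in the override range (36%–39%), so the compensating-factor test applies.
Override check — reserves: 6.9 mo (short of 12); score: 731 (ok).
Compensating-factor requirement not fully met.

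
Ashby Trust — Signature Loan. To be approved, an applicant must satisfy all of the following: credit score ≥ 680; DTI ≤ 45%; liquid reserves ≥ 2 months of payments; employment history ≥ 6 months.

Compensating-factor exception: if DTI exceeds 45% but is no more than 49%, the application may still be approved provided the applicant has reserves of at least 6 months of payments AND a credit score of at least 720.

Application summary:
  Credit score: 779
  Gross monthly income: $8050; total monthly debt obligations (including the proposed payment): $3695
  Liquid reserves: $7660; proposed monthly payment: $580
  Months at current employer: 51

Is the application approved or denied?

Credit score 779 ≥ 680 (meets base)
DTI = 3,695/8,050 = 45.9% > 45% — standard DTI limit exceeded.
Reserves = 7,660/580 = 13.2 months ≥ 2
Employment 51 ≥ 6 months
45.9% falls in the override range (45%–49%), so the compensating-factor test applies.
Reserves 13.2 ≥ 6 months; credit score 779 ≥ 720.
Both compensating conditions met → exception applies.

Approved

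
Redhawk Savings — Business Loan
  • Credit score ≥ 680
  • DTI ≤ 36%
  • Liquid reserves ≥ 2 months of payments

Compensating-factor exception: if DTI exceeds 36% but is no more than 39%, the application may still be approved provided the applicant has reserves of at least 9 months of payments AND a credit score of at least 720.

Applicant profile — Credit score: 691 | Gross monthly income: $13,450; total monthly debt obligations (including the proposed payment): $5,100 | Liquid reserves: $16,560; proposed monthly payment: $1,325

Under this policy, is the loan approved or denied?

Denied

Credit score 691 ≥ 680 (meets base)
DTI: 5,100 ÷ 13,450 = 37.9%, over the 36% base limit.
Reserves: 16,560 ÷ 1,325 = 12.5 months (meets 2-month minimum)
DTI 37.9% is within the 36%–39% exception band; checking compensating factors.
Override check — reserves: 12.5 mo (ok); score: 691 (below 720).
Compensating-factor requirement not fully met.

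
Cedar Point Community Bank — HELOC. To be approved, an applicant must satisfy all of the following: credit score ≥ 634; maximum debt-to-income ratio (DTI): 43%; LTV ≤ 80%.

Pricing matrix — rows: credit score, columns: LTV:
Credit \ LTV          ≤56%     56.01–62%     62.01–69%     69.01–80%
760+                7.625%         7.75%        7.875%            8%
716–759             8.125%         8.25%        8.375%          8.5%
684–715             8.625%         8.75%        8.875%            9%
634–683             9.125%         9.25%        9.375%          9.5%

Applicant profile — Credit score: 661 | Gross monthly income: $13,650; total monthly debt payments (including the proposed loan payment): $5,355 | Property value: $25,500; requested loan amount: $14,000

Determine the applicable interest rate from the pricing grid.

Credit score 661 ≥ 634; DTI: 5,355 ÷ 13,650 = 39.2%, within the 43% cap
Loan-to-value = 14,000/25,500 = 54.9% — pass (80% max)
Score 661 is in the 634–683 band; LTV 54.9% is in the ≤56% band → 9.125%.

9.125%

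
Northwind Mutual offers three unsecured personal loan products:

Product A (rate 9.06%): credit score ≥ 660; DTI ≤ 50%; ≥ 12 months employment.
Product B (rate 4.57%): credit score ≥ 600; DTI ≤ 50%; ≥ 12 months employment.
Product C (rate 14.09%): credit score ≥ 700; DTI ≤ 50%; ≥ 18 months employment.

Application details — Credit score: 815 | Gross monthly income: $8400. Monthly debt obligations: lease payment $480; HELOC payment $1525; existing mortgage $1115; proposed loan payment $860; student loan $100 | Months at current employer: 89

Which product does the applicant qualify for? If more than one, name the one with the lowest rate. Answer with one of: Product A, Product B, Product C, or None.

Total debts = (480 + 1,525 + 1,115 + 860 + 100) = 4,080; DTI = 4,080/8,400 = 48.6%.
Product A: score 815 ≥ 660; DTI 48.6% ≤ 50%; employment 89 ≥ 12 mo → qualifies.
Product B: score 815 ≥ 600; DTI 48.6% ≤ 50%; employment 89 ≥ 12 mo → qualifies.
Product C: score 815 ≥ 700; DTI 48.6% ≤ 50%; employment 89 ≥ 18 mo → qualifies.
Qualifying: Product A, Product B, Product C. Lowest rate is 4.57% → Product B.

Product B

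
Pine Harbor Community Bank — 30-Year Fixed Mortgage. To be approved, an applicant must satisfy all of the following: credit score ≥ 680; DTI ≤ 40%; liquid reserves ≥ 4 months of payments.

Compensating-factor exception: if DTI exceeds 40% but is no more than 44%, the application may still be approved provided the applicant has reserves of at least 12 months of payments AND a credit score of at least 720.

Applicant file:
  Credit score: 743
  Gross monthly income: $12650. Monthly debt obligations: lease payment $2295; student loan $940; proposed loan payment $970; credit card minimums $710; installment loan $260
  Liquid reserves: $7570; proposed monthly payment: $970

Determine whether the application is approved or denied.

Credit score 743 ≥ 680 (meets base)
Total debts = (2,295 + 940 + 970 + 710 + 260) = 5,175. DTI: 5,175 ÷ 12,650 = 40.9%, over the 40% base limit.
Reserves: 7,570 ÷ 970 = 7.8 months (meets 4-month minimum)
DTI 40.9% is within the 40%–44% exception band; checking compensating factors.
Reserves 7.8 < 12 months; credit score 743 ≥ 720.
Compensating-factor requirement not fully met.

Denied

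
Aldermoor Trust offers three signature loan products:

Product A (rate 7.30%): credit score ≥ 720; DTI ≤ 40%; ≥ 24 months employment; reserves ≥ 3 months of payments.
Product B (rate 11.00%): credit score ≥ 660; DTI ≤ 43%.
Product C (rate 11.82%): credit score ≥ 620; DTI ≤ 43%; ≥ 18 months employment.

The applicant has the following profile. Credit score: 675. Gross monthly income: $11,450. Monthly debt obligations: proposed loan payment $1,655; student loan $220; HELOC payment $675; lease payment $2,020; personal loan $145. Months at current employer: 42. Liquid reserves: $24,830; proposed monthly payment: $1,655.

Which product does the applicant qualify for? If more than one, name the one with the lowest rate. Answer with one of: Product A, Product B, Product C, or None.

Total debts = (1,655 + 220 + 675 + 2,020 + 145) = 4,715; DTI = 4,715/11,450 = 41.2%.
Reserves = 24,830/1,655 = 15.0 months.
Product A: score 675 < 720; DTI 41.2% > 40%; employment 42 ≥ 24 mo; reserves 15.0 ≥ 3 mo → does not qualify.
Product B: score 675 ≥ 660; DTI 41.2% ≤ 43% → qualifies.
Product C: score 675 ≥ 620; DTI 41.2% ≤ 43%; employment 42 ≥ 18 mo → qualifies.
Qualifying: Product B, Product C. Lowest rate is 11.00% → Product B.

Product B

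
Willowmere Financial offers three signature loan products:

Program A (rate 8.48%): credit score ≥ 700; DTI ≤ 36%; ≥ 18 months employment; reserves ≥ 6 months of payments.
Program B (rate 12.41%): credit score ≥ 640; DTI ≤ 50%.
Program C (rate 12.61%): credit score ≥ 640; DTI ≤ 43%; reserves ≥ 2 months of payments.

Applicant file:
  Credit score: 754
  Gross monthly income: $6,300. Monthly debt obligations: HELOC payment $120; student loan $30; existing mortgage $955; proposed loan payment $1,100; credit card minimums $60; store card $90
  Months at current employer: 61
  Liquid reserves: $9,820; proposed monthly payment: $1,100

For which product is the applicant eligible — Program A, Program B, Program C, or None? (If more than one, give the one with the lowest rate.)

Program B

Total debts = (120 + 30 + 955 + 1,100 + 60 + 90) = 2,355; DTI = 2,355/6,300 = 37.4%.
Reserves = 9,820/1,100 = 8.9 months.
Program A: score 754 ≥ 700; DTI 37.4% > 36%; employment 61 ≥ 18 mo; reserves 8.9 ≥ 6 mo → does not qualify.
Program B: score 754 ≥ 640; DTI 37.4% ≤ 50% → qualifies.
Program C: score 754 ≥ 640; DTI 37.4% ≤ 43%; reserves 8.9 ≥ 2 mo → qualifies.
Qualifying: Program B, Program C. Lowest rate is 12.41% → Program B.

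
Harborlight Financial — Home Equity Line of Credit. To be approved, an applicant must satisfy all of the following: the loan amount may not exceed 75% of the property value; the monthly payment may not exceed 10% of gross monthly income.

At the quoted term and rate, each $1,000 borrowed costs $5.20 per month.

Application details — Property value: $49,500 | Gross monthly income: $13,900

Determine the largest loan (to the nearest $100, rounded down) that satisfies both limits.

$37,100

Payment cap: 10% × $13,900 = $1,390/month.
At $5.20 per $1,000, that supports 1,390/5.20 × 1,000 ≈ $267,307 → $267,300.
LTV cap: 75% × $49,500 = $37,125 → $37,100.
Binding constraint: loan-to-value.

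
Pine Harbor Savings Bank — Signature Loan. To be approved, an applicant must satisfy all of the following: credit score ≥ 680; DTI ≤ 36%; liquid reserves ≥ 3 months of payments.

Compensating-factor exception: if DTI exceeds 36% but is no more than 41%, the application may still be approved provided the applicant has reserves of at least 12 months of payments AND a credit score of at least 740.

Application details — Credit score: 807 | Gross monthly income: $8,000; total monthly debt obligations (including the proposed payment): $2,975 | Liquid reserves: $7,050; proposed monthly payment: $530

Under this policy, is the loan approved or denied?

Credit score 807 ≥ 680 (meets base)
DTI: 2,975 ÷ 8,000 = 37.2%, over the 36% base limit.
Reserves = 7,050/530 = 13.3 months ≥ 3
37.2% falls in the override range (36%–41%), so the compensating-factor test applies.
Override check — reserves: 13.3 mo (ok); score: 807 (ok).
Both compensating conditions met → exception applies.

Approved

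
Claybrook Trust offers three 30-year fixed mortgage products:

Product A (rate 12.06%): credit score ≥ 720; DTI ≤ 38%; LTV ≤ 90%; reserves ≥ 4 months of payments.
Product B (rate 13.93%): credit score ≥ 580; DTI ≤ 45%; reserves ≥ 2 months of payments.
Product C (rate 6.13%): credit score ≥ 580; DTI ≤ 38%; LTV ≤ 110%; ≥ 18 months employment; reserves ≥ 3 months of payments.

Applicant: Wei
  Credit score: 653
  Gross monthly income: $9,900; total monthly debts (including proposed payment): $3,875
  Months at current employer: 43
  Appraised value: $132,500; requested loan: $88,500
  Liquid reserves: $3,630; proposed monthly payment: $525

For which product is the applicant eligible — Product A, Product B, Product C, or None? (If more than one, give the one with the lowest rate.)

Product B

DTI = 3,875/9,900 = 39.1%.
LTV = 88,500/132,500 = 66.8%.
Reserves = 3,630/525 = 6.9 months.
Product A: score 653 < 720; DTI 39.1% > 38%; LTV 66.8% ≤ 90%; reserves 6.9 ≥ 4 mo → does not qualify.
Product B: score 653 ≥ 580; DTI 39.1% ≤ 45%; reserves 6.9 ≥ 2 mo → qualifies.
Product C: score 653 ≥ 580; DTI 39.1% > 38%; LTV 66.8% ≤ 110%; employment 43 ≥ 18 mo; reserves 6.9 ≥ 3 mo → does not qualify.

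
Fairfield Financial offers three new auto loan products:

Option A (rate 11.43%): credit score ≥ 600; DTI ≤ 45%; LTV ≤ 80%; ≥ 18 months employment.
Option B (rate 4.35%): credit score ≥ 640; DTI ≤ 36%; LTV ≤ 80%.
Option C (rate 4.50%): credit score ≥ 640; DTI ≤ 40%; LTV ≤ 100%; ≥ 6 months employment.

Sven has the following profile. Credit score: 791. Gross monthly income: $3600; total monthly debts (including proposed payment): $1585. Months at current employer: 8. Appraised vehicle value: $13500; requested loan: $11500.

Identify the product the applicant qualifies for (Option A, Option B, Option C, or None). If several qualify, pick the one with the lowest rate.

None

DTI = 1,585/3,600 = 44%.
LTV = 11,500/13,500 = 85.2%.
Option A: score 791 ≥ 600; DTI 44% ≤ 45%; LTV 85.2% > 80%; employment 8 < 18 mo → does not qualify.
Option B: score 791 ≥ 640; DTI 44% > 36%; LTV 85.2% > 80% → does not qualify.
Option C: score 791 ≥ 640; DTI 44% > 40%; LTV 85.2% ≤ 100%; employment 8 ≥ 6 mo → does not qualify.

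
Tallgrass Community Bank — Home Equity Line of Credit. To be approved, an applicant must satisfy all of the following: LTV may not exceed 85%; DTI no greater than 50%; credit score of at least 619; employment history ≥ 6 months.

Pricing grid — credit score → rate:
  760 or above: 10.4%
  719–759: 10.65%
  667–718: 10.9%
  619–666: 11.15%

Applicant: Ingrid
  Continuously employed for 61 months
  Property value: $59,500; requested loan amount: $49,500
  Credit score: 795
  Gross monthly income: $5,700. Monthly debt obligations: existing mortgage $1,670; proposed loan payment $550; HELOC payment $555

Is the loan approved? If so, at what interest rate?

Credit score 795 ≥ 619 (meets minimum)
Employment 61 ≥ 6 months
Total monthly debts = (1,670 + 550 + 555) = 2,775. Debt-to-income = 2,775/5,700 = 48.7% — meets 50% limit
Loan-to-value = 49,500/59,500 = 83.2% — pass (85% max)
All requirements met. Score 795 falls in the 760 or above tier → 10.4%.

Approved at 10.4%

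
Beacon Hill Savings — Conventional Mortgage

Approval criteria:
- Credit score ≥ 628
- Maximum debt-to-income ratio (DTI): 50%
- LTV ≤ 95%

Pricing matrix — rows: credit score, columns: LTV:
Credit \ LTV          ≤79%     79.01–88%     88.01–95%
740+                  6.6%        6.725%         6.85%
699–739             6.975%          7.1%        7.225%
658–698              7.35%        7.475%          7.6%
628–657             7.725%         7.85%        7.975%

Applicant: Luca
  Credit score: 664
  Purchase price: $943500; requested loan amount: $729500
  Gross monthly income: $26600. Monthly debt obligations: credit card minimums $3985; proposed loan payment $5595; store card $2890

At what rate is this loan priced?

7.35%

Credit score 664 ≥ 628; Total monthly debts = (3,985 + 5,595 + 2,890) = 12,470. DTI = 12,470/26,600 = 46.9% ≤ 50%
LTV = 729,500/943,500 = 77.3% ≤ 95%
Row: 664 falls in 658–698. Column: 77.3% falls in ≤79%. Rate = 7.35%.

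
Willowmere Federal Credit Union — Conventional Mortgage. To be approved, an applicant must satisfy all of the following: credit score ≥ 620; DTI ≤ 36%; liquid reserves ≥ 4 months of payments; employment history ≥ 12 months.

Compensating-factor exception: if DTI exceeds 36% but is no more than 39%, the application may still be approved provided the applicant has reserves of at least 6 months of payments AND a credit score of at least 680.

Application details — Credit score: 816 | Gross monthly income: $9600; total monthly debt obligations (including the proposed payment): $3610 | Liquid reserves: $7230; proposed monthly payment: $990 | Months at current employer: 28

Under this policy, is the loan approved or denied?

Approved

Credit score 816 ≥ 620 (meets base)
DTI = 3,610/9,600 = 37.6% > 36% — standard DTI limit exceeded.
Reserves: 7,230 ÷ 990 = 7.3 months (meets 4-month minimum)
Employment 28 ≥ 12 months
37.6% falls in the override range (36%–39%), so the compensating-factor test applies.
Override check — reserves: 7.3 mo (ok); score: 816 (ok).
Both compensating conditions met → exception applies.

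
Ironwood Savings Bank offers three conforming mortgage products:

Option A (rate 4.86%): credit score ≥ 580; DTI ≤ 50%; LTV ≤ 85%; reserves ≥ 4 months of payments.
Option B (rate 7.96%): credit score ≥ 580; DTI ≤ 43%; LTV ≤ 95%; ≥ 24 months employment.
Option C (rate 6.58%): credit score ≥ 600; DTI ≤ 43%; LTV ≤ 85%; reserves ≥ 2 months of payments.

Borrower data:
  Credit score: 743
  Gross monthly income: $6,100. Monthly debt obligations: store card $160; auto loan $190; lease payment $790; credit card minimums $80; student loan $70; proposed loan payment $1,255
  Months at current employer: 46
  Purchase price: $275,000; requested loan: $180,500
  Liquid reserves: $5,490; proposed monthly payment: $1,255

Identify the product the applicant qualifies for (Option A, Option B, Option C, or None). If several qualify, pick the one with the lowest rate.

Total debts = (160 + 190 + 790 + 80 + 70 + 1,255) = 2,545; DTI = 2,545/6,100 = 41.7%.
LTV = 180,500/275,000 = 65.6%.
Reserves = 5,490/1,255 = 4.4 months.
Option A: score 743 ≥ 580; DTI 41.7% ≤ 50%; LTV 65.6% ≤ 85%; reserves 4.4 ≥ 4 mo → qualifies.
Option B: score 743 ≥ 580; DTI 41.7% ≤ 43%; LTV 65.6% ≤ 95%; employment 46 ≥ 24 mo → qualifies.
Option C: score 743 ≥ 600; DTI 41.7% ≤ 43%; LTV 65.6% ≤ 85%; reserves 4.4 ≥ 2 mo → qualifies.
Qualifying: Option A, Option B, Option C. Lowest rate is 4.86% → Option A.

Option A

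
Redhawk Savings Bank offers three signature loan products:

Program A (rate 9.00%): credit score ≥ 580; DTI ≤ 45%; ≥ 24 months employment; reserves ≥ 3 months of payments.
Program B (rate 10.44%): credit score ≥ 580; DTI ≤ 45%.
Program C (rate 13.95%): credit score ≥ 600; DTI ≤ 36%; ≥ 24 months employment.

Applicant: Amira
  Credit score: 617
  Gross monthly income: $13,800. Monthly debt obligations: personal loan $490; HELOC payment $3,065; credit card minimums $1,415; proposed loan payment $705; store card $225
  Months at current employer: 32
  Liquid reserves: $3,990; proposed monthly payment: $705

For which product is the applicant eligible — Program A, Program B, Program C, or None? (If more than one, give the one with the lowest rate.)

Program A

Total debts = (490 + 3,065 + 1,415 + 705 + 225) = 5,900; DTI = 5,900/13,800 = 42.8%.
Reserves = 3,990/705 = 5.7 months.
Program A: score 617 ≥ 580; DTI 42.8% ≤ 45%; employment 32 ≥ 24 mo; reserves 5.7 ≥ 3 mo → qualifies.
Program B: score 617 ≥ 580; DTI 42.8% ≤ 45% → qualifies.
Program C: score 617 ≥ 600; DTI 42.8% > 36%; employment 32 ≥ 24 mo → does not qualify.
Qualifying: Program A, Program B. Lowest rate is 9.00% → Program A.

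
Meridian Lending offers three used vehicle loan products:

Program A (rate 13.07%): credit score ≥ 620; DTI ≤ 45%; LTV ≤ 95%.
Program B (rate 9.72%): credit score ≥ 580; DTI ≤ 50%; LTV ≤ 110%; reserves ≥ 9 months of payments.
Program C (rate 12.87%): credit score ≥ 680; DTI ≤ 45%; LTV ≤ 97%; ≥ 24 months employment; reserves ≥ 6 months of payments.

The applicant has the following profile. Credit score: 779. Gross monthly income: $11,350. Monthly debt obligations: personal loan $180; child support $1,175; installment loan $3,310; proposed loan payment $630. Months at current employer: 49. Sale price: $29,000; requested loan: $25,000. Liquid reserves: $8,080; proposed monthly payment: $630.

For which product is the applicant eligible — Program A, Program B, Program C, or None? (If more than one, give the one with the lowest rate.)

Program B

Total debts = (180 + 1,175 + 3,310 + 630) = 5,295; DTI = 5,295/11,350 = 46.7%.
LTV = 25,000/29,000 = 86.2%.
Reserves = 8,080/630 = 12.8 months.
Program A: score 779 ≥ 620; DTI 46.7% > 45%; LTV 86.2% ≤ 95% → does not qualify.
Program B: score 779 ≥ 580; DTI 46.7% ≤ 50%; LTV 86.2% ≤ 110%; reserves 12.8 ≥ 9 mo → qualifies.
Program C: score 779 ≥ 680; DTI 46.7% > 45%; LTV 86.2% ≤ 97%; employment 49 ≥ 24 mo; reserves 12.8 ≥ 6 mo → does not qualify.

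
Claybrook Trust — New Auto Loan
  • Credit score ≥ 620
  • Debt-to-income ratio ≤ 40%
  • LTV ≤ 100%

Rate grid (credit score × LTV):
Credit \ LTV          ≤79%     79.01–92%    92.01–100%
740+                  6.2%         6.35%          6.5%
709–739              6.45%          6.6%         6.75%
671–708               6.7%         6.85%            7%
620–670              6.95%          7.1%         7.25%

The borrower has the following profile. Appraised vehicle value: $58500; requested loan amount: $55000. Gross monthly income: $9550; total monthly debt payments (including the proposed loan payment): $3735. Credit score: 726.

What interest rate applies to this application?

6.75%

Credit score 726 ≥ 620; DTI = 3,735/9,550 = 39.1% ≤ 40%
LTV: 55,000 ÷ 58,500 = 94%, within 100% cap
Row: 726 falls in 709–739. Column: 94% falls in 92.01–100%. Rate = 6.75%.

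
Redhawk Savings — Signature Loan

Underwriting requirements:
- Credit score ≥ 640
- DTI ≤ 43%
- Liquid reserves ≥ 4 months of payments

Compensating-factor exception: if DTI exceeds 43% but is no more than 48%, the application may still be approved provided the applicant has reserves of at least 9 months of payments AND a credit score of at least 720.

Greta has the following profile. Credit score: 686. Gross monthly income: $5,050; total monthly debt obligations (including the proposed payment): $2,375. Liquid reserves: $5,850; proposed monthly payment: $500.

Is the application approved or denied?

Credit score 686 ≥ 640 (meets base)
DTI: 2,375 ÷ 5,050 = 47%, over the 43% base limit.
Reserves = 5,850/500 = 11.7 months ≥ 4
DTI 47% is within the 43%–48% exception band; checking compensating factors.
Override check — reserves: 11.7 mo (ok); score: 686 (below 720).
Compensating-factor requirement not fully met.

Denied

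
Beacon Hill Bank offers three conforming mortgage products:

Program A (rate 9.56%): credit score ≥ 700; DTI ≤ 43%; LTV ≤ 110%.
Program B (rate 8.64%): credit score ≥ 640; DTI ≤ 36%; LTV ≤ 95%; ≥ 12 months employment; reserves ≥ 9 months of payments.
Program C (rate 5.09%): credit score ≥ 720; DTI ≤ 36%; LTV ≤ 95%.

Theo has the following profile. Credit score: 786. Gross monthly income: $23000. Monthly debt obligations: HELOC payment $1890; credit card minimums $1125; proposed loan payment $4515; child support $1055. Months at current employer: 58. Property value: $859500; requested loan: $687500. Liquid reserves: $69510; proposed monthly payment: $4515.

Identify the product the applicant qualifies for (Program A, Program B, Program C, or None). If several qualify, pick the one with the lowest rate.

Program A

Total debts = (1,890 + 1,125 + 4,515 + 1,055) = 8,585; DTI = 8,585/23,000 = 37.3%.
LTV = 687,500/859,500 = 80%.
Reserves = 69,510/4,515 = 15.4 months.
Program A: score 786 ≥ 700; DTI 37.3% ≤ 43%; LTV 80% ≤ 110% → qualifies.
Program B: score 786 ≥ 640; DTI 37.3% > 36%; LTV 80% ≤ 95%; employment 58 ≥ 12 mo; reserves 15.4 ≥ 9 mo → does not qualify.
Program C: score 786 ≥ 720; DTI 37.3% > 36%; LTV 80% ≤ 95% → does not qualify.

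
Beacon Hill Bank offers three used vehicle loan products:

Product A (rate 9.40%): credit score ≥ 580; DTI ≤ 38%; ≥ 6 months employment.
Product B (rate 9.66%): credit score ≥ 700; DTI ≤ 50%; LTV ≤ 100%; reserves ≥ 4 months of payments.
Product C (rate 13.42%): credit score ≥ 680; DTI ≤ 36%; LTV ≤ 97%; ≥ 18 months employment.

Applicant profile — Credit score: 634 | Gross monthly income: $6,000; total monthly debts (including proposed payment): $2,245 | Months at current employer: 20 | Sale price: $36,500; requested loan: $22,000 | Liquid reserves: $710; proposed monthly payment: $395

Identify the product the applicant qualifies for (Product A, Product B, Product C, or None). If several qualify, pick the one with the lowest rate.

DTI = 2,245/6,000 = 37.4%.
LTV = 22,000/36,500 = 60.3%.
Reserves = 710/395 = 1.8 months.
Product A: score 634 ≥ 580; DTI 37.4% ≤ 38%; employment 20 ≥ 6 mo → qualifies.
Product B: score 634 < 700; DTI 37.4% ≤ 50%; LTV 60.3% ≤ 100%; reserves 1.8 < 4 mo → does not qualify.
Product C: score 634 < 680; DTI 37.4% > 36%; LTV 60.3% ≤ 97%; employment 20 ≥ 18 mo → does not qualify.

Product A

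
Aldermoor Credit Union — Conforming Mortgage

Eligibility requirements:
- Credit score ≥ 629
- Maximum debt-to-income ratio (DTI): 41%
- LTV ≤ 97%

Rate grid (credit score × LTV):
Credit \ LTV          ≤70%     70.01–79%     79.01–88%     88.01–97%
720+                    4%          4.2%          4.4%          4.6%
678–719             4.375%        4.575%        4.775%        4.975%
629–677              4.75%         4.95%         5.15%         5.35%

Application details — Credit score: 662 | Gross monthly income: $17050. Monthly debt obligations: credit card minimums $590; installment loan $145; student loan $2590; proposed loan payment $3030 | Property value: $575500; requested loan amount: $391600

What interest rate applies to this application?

4.75%

Credit score 662 ≥ 629; Total monthly debts = (590 + 145 + 2,590 + 3,030) = 6,355. Debt-to-income = 6,355/17,050 = 37.3% — meets 41% limit
LTV = 391,600/575,500 = 68% ≤ 97%
Credit 662 → row 629–677; LTV 68% → column ≤70%. Grid cell → 4.75%.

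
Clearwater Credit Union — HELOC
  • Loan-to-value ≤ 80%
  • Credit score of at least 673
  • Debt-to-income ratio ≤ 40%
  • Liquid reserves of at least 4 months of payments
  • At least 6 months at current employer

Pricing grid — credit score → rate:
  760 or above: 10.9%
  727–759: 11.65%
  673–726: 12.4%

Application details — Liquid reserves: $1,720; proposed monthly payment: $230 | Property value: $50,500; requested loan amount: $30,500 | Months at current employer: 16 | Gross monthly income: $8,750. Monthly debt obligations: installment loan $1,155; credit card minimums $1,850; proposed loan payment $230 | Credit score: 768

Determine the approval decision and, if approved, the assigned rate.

Approved at 10.9%

Credit score 768 ≥ 673 (meets minimum)
Reserves: 1,720 ÷ 230 = 7.5 months (meets 4-month minimum)
Loan-to-value = 30,500/50,500 = 60.4% — pass (80% max)
Employment 16 ≥ 6 months
Total monthly debts = (1,155 + 1,850 + 230) = 3,235. DTI: 3,235 ÷ 8,750 = 37%, within the 40% cap
All requirements met. Score 768 falls in the 760 or above tier → 10.9%.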